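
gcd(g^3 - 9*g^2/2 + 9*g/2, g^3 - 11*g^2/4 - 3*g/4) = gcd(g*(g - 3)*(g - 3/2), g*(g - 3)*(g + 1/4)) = g^2 - 3*g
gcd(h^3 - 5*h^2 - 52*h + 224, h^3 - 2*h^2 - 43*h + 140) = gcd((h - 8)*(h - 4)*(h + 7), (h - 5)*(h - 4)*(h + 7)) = h^2 + 3*h - 28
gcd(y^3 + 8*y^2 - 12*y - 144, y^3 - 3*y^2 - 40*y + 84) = y + 6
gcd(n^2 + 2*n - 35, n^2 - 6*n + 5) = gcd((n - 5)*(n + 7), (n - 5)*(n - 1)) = n - 5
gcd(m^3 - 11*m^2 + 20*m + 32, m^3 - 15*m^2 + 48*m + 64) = m^2 - 7*m - 8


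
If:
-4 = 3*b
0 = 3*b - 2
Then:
No Solution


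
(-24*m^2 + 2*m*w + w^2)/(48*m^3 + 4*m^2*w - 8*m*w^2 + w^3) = (6*m + w)/(-12*m^2 - 4*m*w + w^2)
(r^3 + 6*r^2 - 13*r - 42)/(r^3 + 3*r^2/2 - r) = 2*(r^2 + 4*r - 21)/(r*(2*r - 1))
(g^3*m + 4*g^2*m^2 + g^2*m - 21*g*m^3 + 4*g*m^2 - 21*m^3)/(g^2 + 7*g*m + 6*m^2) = m*(g^3 + 4*g^2*m + g^2 - 21*g*m^2 + 4*g*m - 21*m^2)/(g^2 + 7*g*m + 6*m^2)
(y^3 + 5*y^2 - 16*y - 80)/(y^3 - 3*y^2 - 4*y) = (y^2 + 9*y + 20)/(y*(y + 1))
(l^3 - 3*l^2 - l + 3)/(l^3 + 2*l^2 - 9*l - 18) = (l^2 - 1)/(l^2 + 5*l + 6)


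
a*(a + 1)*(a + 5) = a^3 + 6*a^2 + 5*a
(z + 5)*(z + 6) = z^2 + 11*z + 30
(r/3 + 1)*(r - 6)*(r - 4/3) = r^3/3 - 13*r^2/9 - 14*r/3 + 8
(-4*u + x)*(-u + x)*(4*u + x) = 16*u^3 - 16*u^2*x - u*x^2 + x^3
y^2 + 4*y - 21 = (y - 3)*(y + 7)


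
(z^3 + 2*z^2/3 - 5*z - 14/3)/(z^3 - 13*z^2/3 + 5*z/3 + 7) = (z + 2)/(z - 3)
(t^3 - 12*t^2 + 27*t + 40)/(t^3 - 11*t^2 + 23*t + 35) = (t - 8)/(t - 7)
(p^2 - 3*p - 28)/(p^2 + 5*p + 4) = (p - 7)/(p + 1)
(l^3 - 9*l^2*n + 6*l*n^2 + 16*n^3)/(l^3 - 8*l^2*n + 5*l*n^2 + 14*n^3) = (l - 8*n)/(l - 7*n)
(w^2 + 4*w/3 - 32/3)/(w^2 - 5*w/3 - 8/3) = (w + 4)/(w + 1)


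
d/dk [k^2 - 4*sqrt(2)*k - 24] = 2*k - 4*sqrt(2)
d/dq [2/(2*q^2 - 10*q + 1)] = 4*(5 - 2*q)/(2*q^2 - 10*q + 1)^2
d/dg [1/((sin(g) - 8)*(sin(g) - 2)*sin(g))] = (-3*cos(g) + 20/tan(g) - 16*cos(g)/sin(g)^2)/((sin(g) - 8)^2*(sin(g) - 2)^2)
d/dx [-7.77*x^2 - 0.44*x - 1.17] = -15.54*x - 0.44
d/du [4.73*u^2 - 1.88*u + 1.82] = 9.46*u - 1.88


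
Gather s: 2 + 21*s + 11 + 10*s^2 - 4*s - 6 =10*s^2 + 17*s + 7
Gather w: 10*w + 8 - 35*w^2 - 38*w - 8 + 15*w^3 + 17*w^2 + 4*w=15*w^3 - 18*w^2 - 24*w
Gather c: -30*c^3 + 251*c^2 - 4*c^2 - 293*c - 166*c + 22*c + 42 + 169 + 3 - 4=-30*c^3 + 247*c^2 - 437*c + 210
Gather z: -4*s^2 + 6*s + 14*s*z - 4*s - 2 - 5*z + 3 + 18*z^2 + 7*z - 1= -4*s^2 + 2*s + 18*z^2 + z*(14*s + 2)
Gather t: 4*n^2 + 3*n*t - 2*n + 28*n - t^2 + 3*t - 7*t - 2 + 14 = 4*n^2 + 26*n - t^2 + t*(3*n - 4) + 12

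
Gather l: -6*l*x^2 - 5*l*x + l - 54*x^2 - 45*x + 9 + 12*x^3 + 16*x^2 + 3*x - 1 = l*(-6*x^2 - 5*x + 1) + 12*x^3 - 38*x^2 - 42*x + 8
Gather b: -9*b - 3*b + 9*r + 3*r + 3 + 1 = -12*b + 12*r + 4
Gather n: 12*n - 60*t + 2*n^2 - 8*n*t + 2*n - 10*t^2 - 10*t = 2*n^2 + n*(14 - 8*t) - 10*t^2 - 70*t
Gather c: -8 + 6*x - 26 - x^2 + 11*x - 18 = -x^2 + 17*x - 52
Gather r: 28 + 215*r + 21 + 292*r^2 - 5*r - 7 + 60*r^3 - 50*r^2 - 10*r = 60*r^3 + 242*r^2 + 200*r + 42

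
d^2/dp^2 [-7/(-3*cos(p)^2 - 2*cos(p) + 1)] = 7*(-72*sin(p)^4 + 68*sin(p)^2 + 41*cos(p) - 9*cos(3*p) + 32)/(2*(cos(p) + 1)^3*(3*cos(p) - 1)^3)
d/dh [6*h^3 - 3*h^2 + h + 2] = 18*h^2 - 6*h + 1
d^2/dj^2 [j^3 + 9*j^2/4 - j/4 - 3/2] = 6*j + 9/2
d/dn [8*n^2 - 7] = 16*n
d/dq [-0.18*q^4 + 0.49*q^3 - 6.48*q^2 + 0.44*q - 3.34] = -0.72*q^3 + 1.47*q^2 - 12.96*q + 0.44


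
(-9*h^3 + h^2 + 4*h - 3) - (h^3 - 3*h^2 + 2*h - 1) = -10*h^3 + 4*h^2 + 2*h - 2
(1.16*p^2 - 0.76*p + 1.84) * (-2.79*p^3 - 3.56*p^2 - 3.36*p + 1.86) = -3.2364*p^5 - 2.0092*p^4 - 6.3256*p^3 - 1.8392*p^2 - 7.596*p + 3.4224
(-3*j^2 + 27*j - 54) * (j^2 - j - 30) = -3*j^4 + 30*j^3 + 9*j^2 - 756*j + 1620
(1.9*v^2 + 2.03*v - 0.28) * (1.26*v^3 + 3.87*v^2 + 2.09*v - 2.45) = 2.394*v^5 + 9.9108*v^4 + 11.4743*v^3 - 1.4959*v^2 - 5.5587*v + 0.686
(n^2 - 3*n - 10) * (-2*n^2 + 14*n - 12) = -2*n^4 + 20*n^3 - 34*n^2 - 104*n + 120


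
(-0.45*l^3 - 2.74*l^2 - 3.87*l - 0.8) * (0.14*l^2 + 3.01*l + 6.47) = -0.063*l^5 - 1.7381*l^4 - 11.7007*l^3 - 29.4885*l^2 - 27.4469*l - 5.176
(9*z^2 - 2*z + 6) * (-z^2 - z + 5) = -9*z^4 - 7*z^3 + 41*z^2 - 16*z + 30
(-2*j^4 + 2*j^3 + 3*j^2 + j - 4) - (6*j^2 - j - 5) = -2*j^4 + 2*j^3 - 3*j^2 + 2*j + 1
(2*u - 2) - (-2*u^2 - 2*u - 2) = 2*u^2 + 4*u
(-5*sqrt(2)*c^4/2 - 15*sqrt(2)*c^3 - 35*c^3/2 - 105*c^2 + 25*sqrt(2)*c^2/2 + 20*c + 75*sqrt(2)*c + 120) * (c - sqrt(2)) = -5*sqrt(2)*c^5/2 - 15*sqrt(2)*c^4 - 25*c^4/2 - 75*c^3 + 30*sqrt(2)*c^3 - 5*c^2 + 180*sqrt(2)*c^2 - 30*c - 20*sqrt(2)*c - 120*sqrt(2)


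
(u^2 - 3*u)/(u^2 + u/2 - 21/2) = 2*u/(2*u + 7)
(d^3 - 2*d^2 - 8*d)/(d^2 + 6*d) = (d^2 - 2*d - 8)/(d + 6)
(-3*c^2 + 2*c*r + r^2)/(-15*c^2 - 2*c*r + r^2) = (-c + r)/(-5*c + r)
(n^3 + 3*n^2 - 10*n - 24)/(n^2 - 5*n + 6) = (n^2 + 6*n + 8)/(n - 2)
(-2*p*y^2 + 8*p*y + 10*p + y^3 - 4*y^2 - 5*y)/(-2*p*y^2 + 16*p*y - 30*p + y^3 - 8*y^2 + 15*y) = (y + 1)/(y - 3)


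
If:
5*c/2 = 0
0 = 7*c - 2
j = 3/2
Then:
No Solution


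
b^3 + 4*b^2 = b^2*(b + 4)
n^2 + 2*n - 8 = (n - 2)*(n + 4)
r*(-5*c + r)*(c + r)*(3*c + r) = -15*c^3*r - 17*c^2*r^2 - c*r^3 + r^4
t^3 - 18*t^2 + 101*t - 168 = (t - 8)*(t - 7)*(t - 3)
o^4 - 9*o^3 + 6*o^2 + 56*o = o*(o - 7)*(o - 4)*(o + 2)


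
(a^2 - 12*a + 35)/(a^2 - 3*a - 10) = (a - 7)/(a + 2)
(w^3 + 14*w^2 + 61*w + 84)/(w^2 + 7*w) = w + 7 + 12/w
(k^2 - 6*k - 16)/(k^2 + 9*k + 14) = (k - 8)/(k + 7)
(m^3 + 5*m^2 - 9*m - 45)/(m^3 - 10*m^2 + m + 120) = (m^2 + 2*m - 15)/(m^2 - 13*m + 40)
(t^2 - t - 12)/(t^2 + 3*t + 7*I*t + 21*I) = (t - 4)/(t + 7*I)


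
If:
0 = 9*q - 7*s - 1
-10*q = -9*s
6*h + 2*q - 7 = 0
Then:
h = 59/66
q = 9/11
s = 10/11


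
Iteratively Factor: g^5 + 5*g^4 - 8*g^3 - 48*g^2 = (g)*(g^4 + 5*g^3 - 8*g^2 - 48*g) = g*(g - 3)*(g^3 + 8*g^2 + 16*g) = g*(g - 3)*(g + 4)*(g^2 + 4*g) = g^2*(g - 3)*(g + 4)*(g + 4)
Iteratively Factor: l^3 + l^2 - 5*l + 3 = (l - 1)*(l^2 + 2*l - 3) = (l - 1)^2*(l + 3)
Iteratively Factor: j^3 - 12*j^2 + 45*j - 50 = (j - 5)*(j^2 - 7*j + 10) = (j - 5)^2*(j - 2)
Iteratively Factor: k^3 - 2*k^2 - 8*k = (k + 2)*(k^2 - 4*k) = k*(k + 2)*(k - 4)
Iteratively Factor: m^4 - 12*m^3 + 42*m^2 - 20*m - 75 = (m - 3)*(m^3 - 9*m^2 + 15*m + 25) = (m - 5)*(m - 3)*(m^2 - 4*m - 5) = (m - 5)*(m - 3)*(m + 1)*(m - 5)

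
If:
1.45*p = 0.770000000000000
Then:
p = 0.53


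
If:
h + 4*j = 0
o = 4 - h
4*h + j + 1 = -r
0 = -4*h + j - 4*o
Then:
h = -64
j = 16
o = 68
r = 239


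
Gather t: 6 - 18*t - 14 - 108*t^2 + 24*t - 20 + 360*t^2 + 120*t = 252*t^2 + 126*t - 28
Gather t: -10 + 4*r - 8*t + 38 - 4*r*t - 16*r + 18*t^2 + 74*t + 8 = -12*r + 18*t^2 + t*(66 - 4*r) + 36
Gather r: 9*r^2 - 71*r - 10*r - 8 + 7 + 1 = 9*r^2 - 81*r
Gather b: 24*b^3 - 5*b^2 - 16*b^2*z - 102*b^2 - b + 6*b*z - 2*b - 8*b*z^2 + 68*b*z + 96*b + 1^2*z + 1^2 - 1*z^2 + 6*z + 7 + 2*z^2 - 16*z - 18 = 24*b^3 + b^2*(-16*z - 107) + b*(-8*z^2 + 74*z + 93) + z^2 - 9*z - 10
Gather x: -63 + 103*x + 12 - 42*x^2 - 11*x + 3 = -42*x^2 + 92*x - 48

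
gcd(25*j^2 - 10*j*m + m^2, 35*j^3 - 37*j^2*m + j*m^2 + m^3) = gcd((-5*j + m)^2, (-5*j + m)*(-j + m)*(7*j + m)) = 5*j - m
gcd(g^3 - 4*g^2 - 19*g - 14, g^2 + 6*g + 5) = g + 1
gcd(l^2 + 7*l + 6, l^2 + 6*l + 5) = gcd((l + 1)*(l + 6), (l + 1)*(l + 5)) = l + 1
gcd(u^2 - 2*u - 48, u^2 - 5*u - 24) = u - 8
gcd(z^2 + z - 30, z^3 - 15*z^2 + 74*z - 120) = z - 5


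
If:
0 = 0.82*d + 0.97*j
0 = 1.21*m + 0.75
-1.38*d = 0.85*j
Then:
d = 0.00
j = 0.00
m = -0.62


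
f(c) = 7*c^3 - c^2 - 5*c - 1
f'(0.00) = -5.00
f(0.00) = -1.00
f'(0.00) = -5.00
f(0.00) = -1.00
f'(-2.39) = 119.73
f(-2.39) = -90.33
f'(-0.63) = 4.59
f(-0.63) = 0.00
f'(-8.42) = 1500.66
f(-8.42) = -4208.43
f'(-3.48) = 256.28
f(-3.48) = -290.72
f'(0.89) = 9.85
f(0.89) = -1.31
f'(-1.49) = 44.60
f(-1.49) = -18.93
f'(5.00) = 510.00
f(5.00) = 824.00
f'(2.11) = 84.27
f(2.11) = 49.76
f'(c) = 21*c^2 - 2*c - 5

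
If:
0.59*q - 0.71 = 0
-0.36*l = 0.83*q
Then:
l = -2.77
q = 1.20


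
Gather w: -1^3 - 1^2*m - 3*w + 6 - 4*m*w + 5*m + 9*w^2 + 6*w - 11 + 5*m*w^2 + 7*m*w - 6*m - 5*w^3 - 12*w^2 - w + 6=-2*m - 5*w^3 + w^2*(5*m - 3) + w*(3*m + 2)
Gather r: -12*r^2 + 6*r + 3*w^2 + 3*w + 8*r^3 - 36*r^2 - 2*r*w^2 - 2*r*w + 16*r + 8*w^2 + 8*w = 8*r^3 - 48*r^2 + r*(-2*w^2 - 2*w + 22) + 11*w^2 + 11*w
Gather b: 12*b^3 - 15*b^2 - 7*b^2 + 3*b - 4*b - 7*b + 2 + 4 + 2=12*b^3 - 22*b^2 - 8*b + 8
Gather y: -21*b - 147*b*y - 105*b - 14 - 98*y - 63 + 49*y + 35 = -126*b + y*(-147*b - 49) - 42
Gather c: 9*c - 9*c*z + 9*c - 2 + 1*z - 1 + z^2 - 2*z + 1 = c*(18 - 9*z) + z^2 - z - 2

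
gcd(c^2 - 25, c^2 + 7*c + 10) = c + 5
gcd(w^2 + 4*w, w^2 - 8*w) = w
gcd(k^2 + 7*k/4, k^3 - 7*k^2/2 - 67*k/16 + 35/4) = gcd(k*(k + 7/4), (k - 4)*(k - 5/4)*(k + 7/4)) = k + 7/4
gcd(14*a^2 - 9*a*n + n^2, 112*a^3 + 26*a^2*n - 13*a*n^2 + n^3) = 7*a - n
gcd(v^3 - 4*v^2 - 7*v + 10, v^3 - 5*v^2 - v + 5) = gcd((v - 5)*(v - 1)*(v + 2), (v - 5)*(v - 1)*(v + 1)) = v^2 - 6*v + 5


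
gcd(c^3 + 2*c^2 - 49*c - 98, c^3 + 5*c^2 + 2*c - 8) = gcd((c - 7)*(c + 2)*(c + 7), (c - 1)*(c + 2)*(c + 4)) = c + 2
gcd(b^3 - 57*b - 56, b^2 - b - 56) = b^2 - b - 56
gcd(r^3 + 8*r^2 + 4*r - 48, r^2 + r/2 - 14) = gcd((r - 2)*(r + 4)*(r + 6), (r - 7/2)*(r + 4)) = r + 4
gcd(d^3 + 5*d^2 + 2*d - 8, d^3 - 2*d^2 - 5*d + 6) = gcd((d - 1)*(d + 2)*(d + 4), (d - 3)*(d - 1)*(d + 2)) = d^2 + d - 2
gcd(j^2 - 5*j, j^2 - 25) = j - 5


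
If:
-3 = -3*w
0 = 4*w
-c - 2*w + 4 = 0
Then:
No Solution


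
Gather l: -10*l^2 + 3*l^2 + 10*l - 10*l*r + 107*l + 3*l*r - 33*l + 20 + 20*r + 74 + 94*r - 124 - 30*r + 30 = -7*l^2 + l*(84 - 7*r) + 84*r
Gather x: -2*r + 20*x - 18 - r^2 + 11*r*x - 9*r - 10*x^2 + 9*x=-r^2 - 11*r - 10*x^2 + x*(11*r + 29) - 18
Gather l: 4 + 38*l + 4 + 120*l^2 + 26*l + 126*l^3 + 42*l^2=126*l^3 + 162*l^2 + 64*l + 8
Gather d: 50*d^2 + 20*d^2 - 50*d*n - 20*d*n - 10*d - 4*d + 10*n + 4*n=70*d^2 + d*(-70*n - 14) + 14*n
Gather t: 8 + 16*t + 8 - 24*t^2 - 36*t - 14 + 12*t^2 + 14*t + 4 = -12*t^2 - 6*t + 6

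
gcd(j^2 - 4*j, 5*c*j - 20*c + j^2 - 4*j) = j - 4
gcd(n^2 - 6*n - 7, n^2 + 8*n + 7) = n + 1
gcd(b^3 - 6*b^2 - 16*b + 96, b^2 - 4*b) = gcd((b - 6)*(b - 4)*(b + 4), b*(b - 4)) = b - 4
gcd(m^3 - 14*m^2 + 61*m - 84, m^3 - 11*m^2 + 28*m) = m^2 - 11*m + 28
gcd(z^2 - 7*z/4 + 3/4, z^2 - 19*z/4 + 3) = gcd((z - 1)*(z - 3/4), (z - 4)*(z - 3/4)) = z - 3/4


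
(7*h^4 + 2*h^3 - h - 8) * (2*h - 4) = 14*h^5 - 24*h^4 - 8*h^3 - 2*h^2 - 12*h + 32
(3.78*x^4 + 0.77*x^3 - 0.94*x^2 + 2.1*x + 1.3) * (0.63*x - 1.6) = 2.3814*x^5 - 5.5629*x^4 - 1.8242*x^3 + 2.827*x^2 - 2.541*x - 2.08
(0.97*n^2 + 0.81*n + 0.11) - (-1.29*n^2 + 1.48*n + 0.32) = 2.26*n^2 - 0.67*n - 0.21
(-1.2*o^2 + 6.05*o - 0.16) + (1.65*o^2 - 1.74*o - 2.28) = 0.45*o^2 + 4.31*o - 2.44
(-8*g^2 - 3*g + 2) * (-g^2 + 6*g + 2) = 8*g^4 - 45*g^3 - 36*g^2 + 6*g + 4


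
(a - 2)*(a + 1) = a^2 - a - 2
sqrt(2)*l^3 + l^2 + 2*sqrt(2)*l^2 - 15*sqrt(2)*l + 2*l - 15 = (l - 3)*(l + 5)*(sqrt(2)*l + 1)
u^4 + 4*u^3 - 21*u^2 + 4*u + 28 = (u - 2)^2*(u + 1)*(u + 7)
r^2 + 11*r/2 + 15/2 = (r + 5/2)*(r + 3)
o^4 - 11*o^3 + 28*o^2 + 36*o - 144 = (o - 6)*(o - 4)*(o - 3)*(o + 2)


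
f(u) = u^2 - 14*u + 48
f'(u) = 2*u - 14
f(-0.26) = 51.71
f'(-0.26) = -14.52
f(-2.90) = 97.01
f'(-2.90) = -19.80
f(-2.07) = 81.26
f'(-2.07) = -18.14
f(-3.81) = 115.86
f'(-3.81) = -21.62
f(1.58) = 28.38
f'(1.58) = -10.84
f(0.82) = 37.19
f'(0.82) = -12.36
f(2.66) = 17.84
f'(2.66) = -8.68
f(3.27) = 12.91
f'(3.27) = -7.46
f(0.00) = 48.00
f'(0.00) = -14.00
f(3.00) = 15.00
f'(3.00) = -8.00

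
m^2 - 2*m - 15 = (m - 5)*(m + 3)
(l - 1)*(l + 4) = l^2 + 3*l - 4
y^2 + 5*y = y*(y + 5)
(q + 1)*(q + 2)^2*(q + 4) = q^4 + 9*q^3 + 28*q^2 + 36*q + 16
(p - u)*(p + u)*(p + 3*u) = p^3 + 3*p^2*u - p*u^2 - 3*u^3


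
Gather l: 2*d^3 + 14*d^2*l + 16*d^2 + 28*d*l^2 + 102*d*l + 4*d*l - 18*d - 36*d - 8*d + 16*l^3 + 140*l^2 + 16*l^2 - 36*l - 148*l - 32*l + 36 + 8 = 2*d^3 + 16*d^2 - 62*d + 16*l^3 + l^2*(28*d + 156) + l*(14*d^2 + 106*d - 216) + 44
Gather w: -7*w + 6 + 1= 7 - 7*w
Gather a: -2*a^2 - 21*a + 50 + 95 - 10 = -2*a^2 - 21*a + 135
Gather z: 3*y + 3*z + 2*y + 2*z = 5*y + 5*z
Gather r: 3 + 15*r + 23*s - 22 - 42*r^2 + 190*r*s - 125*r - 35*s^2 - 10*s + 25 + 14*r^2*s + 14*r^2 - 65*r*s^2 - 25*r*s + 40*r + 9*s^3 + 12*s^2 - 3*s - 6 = r^2*(14*s - 28) + r*(-65*s^2 + 165*s - 70) + 9*s^3 - 23*s^2 + 10*s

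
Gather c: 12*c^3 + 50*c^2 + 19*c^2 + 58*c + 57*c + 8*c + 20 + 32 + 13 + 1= 12*c^3 + 69*c^2 + 123*c + 66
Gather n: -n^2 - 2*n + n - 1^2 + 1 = -n^2 - n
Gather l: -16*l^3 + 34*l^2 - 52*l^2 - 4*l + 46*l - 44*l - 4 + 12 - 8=-16*l^3 - 18*l^2 - 2*l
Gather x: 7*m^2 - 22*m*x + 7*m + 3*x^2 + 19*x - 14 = 7*m^2 + 7*m + 3*x^2 + x*(19 - 22*m) - 14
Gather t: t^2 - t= t^2 - t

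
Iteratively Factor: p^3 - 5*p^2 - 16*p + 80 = (p + 4)*(p^2 - 9*p + 20) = (p - 4)*(p + 4)*(p - 5)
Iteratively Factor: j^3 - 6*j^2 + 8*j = (j - 4)*(j^2 - 2*j) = (j - 4)*(j - 2)*(j)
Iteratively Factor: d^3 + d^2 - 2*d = (d - 1)*(d^2 + 2*d) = d*(d - 1)*(d + 2)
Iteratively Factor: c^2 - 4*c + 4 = (c - 2)*(c - 2)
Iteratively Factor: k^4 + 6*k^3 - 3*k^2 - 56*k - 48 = (k + 4)*(k^3 + 2*k^2 - 11*k - 12) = (k + 4)^2*(k^2 - 2*k - 3) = (k + 1)*(k + 4)^2*(k - 3)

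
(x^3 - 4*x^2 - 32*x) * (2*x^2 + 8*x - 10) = 2*x^5 - 106*x^3 - 216*x^2 + 320*x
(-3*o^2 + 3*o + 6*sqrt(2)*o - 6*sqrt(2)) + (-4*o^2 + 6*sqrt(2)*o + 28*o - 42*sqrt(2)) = -7*o^2 + 12*sqrt(2)*o + 31*o - 48*sqrt(2)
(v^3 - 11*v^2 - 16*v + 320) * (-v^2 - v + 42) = -v^5 + 10*v^4 + 69*v^3 - 766*v^2 - 992*v + 13440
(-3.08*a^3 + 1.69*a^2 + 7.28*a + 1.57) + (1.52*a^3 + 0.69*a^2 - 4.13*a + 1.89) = -1.56*a^3 + 2.38*a^2 + 3.15*a + 3.46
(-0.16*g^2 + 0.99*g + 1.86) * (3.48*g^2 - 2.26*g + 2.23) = -0.5568*g^4 + 3.8068*g^3 + 3.8786*g^2 - 1.9959*g + 4.1478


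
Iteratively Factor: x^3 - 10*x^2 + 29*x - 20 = (x - 1)*(x^2 - 9*x + 20) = (x - 4)*(x - 1)*(x - 5)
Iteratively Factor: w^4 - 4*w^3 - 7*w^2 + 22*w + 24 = (w + 2)*(w^3 - 6*w^2 + 5*w + 12) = (w - 4)*(w + 2)*(w^2 - 2*w - 3) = (w - 4)*(w + 1)*(w + 2)*(w - 3)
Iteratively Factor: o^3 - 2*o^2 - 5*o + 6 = (o + 2)*(o^2 - 4*o + 3) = (o - 1)*(o + 2)*(o - 3)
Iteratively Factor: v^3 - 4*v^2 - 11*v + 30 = (v - 2)*(v^2 - 2*v - 15) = (v - 2)*(v + 3)*(v - 5)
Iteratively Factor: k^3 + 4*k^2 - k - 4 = (k + 1)*(k^2 + 3*k - 4) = (k - 1)*(k + 1)*(k + 4)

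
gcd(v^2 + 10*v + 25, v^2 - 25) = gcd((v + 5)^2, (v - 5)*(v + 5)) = v + 5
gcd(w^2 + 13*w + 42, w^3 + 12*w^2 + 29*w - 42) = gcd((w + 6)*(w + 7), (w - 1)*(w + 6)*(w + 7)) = w^2 + 13*w + 42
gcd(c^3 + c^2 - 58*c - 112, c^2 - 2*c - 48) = c - 8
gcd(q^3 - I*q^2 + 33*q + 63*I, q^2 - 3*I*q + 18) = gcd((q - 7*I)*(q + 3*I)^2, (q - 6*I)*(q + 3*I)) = q + 3*I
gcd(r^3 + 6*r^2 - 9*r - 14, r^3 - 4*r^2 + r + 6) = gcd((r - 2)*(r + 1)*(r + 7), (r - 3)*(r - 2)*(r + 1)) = r^2 - r - 2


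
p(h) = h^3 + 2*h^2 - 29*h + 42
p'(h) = 3*h^2 + 4*h - 29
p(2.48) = -2.37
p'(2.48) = -0.63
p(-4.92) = 114.00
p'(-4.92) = 23.94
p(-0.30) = 50.85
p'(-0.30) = -29.93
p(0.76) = 21.55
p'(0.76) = -24.23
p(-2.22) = 105.30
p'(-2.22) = -23.09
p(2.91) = -0.81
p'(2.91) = 8.04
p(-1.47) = 85.78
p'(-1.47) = -28.40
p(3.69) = 12.47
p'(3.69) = 26.61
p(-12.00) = -1050.00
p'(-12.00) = 355.00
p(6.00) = 156.00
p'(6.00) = 103.00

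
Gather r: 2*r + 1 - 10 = 2*r - 9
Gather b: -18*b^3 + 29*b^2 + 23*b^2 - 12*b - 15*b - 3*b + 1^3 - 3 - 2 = -18*b^3 + 52*b^2 - 30*b - 4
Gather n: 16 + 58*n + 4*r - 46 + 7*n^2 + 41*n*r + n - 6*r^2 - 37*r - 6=7*n^2 + n*(41*r + 59) - 6*r^2 - 33*r - 36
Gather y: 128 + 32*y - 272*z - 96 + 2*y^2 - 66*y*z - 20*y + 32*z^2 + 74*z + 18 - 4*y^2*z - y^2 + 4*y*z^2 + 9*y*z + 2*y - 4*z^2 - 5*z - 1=y^2*(1 - 4*z) + y*(4*z^2 - 57*z + 14) + 28*z^2 - 203*z + 49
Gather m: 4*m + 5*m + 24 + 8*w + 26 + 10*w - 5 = 9*m + 18*w + 45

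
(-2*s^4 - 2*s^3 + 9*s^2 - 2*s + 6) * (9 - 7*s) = 14*s^5 - 4*s^4 - 81*s^3 + 95*s^2 - 60*s + 54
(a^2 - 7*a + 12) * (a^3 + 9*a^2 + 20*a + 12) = a^5 + 2*a^4 - 31*a^3 - 20*a^2 + 156*a + 144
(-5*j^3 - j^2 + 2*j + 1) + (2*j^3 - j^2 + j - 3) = -3*j^3 - 2*j^2 + 3*j - 2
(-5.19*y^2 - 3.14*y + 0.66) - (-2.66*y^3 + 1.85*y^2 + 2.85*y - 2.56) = 2.66*y^3 - 7.04*y^2 - 5.99*y + 3.22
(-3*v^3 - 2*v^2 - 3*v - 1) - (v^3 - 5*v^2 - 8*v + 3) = -4*v^3 + 3*v^2 + 5*v - 4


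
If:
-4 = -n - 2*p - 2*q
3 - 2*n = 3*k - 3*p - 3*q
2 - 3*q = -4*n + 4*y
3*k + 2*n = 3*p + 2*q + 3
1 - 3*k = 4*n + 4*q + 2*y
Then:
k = 36/5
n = -18/5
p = 19/5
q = 0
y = -31/10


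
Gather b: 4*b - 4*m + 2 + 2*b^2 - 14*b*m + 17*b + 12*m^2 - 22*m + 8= 2*b^2 + b*(21 - 14*m) + 12*m^2 - 26*m + 10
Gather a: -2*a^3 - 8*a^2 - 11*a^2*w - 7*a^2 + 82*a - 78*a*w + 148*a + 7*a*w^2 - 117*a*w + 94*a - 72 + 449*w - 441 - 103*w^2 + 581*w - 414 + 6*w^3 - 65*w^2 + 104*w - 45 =-2*a^3 + a^2*(-11*w - 15) + a*(7*w^2 - 195*w + 324) + 6*w^3 - 168*w^2 + 1134*w - 972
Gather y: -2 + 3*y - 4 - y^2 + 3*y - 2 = -y^2 + 6*y - 8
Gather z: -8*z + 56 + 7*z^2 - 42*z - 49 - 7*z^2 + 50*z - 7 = 0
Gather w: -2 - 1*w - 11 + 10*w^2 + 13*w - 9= 10*w^2 + 12*w - 22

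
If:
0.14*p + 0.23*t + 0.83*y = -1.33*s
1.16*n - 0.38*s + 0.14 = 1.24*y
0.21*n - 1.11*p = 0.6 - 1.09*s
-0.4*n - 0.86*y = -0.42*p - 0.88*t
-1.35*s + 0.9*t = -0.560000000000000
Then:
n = -0.33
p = -0.36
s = 0.25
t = -0.25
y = -0.27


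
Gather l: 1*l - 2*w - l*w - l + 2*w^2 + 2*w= -l*w + 2*w^2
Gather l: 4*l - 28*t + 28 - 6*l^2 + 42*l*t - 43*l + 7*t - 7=-6*l^2 + l*(42*t - 39) - 21*t + 21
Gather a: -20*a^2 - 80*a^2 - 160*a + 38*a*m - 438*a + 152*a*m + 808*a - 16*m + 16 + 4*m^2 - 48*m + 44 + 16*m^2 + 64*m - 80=-100*a^2 + a*(190*m + 210) + 20*m^2 - 20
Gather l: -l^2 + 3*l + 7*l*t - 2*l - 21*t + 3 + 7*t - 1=-l^2 + l*(7*t + 1) - 14*t + 2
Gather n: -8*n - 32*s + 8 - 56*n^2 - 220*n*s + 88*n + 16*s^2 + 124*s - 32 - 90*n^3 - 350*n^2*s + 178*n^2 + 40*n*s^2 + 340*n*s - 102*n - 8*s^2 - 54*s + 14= -90*n^3 + n^2*(122 - 350*s) + n*(40*s^2 + 120*s - 22) + 8*s^2 + 38*s - 10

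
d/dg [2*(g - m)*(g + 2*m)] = 4*g + 2*m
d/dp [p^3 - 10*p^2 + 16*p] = 3*p^2 - 20*p + 16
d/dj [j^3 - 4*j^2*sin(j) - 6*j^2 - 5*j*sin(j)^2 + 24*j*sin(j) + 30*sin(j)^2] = -4*j^2*cos(j) + 3*j^2 - 8*j*sin(j) - 5*j*sin(2*j) + 24*j*cos(j) - 12*j - 5*sin(j)^2 + 24*sin(j) + 30*sin(2*j)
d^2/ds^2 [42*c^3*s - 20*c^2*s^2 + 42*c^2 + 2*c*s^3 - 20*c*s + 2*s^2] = -40*c^2 + 12*c*s + 4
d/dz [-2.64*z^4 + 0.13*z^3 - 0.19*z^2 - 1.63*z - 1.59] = -10.56*z^3 + 0.39*z^2 - 0.38*z - 1.63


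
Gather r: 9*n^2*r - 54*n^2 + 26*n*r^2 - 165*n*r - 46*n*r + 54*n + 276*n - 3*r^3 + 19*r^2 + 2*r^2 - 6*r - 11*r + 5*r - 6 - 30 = -54*n^2 + 330*n - 3*r^3 + r^2*(26*n + 21) + r*(9*n^2 - 211*n - 12) - 36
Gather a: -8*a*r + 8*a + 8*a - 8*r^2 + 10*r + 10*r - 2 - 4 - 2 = a*(16 - 8*r) - 8*r^2 + 20*r - 8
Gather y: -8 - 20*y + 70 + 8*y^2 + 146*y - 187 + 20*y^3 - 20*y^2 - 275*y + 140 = 20*y^3 - 12*y^2 - 149*y + 15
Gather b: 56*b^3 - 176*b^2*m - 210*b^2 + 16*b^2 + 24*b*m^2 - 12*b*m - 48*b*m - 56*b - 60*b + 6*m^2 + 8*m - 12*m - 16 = 56*b^3 + b^2*(-176*m - 194) + b*(24*m^2 - 60*m - 116) + 6*m^2 - 4*m - 16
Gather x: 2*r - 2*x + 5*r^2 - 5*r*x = 5*r^2 + 2*r + x*(-5*r - 2)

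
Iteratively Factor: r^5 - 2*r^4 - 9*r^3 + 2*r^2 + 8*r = (r - 4)*(r^4 + 2*r^3 - r^2 - 2*r) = (r - 4)*(r - 1)*(r^3 + 3*r^2 + 2*r) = r*(r - 4)*(r - 1)*(r^2 + 3*r + 2) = r*(r - 4)*(r - 1)*(r + 2)*(r + 1)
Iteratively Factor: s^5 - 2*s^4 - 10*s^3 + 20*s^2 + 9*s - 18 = (s + 3)*(s^4 - 5*s^3 + 5*s^2 + 5*s - 6) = (s - 1)*(s + 3)*(s^3 - 4*s^2 + s + 6) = (s - 1)*(s + 1)*(s + 3)*(s^2 - 5*s + 6) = (s - 3)*(s - 1)*(s + 1)*(s + 3)*(s - 2)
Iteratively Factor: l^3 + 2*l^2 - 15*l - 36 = (l + 3)*(l^2 - l - 12) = (l + 3)^2*(l - 4)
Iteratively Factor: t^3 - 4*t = (t)*(t^2 - 4) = t*(t - 2)*(t + 2)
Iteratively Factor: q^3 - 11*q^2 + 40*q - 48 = (q - 3)*(q^2 - 8*q + 16) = (q - 4)*(q - 3)*(q - 4)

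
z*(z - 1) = z^2 - z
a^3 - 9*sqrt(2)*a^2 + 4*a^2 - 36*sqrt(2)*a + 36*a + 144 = (a + 4)*(a - 6*sqrt(2))*(a - 3*sqrt(2))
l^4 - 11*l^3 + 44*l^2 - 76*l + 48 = (l - 4)*(l - 3)*(l - 2)^2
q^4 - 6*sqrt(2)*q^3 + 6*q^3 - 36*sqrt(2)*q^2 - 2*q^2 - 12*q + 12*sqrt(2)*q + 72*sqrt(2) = (q + 6)*(q - 6*sqrt(2))*(q - sqrt(2))*(q + sqrt(2))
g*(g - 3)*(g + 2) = g^3 - g^2 - 6*g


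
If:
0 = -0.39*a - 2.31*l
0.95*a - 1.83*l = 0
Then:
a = 0.00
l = 0.00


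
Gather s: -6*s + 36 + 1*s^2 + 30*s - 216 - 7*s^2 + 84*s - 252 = -6*s^2 + 108*s - 432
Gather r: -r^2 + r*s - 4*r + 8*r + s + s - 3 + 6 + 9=-r^2 + r*(s + 4) + 2*s + 12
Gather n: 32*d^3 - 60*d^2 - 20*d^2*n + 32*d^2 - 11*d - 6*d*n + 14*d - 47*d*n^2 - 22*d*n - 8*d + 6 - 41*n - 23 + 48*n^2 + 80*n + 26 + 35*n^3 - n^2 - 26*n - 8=32*d^3 - 28*d^2 - 5*d + 35*n^3 + n^2*(47 - 47*d) + n*(-20*d^2 - 28*d + 13) + 1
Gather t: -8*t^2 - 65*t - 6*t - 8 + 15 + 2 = -8*t^2 - 71*t + 9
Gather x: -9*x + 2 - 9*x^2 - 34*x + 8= -9*x^2 - 43*x + 10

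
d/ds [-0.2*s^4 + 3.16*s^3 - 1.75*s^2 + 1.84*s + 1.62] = -0.8*s^3 + 9.48*s^2 - 3.5*s + 1.84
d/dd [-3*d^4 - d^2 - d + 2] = -12*d^3 - 2*d - 1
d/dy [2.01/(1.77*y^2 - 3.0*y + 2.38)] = (6.03 - 7.1154*y)/(1.77*y^2 - 3.0*y + 2.38)^2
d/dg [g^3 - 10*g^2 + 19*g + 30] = 3*g^2 - 20*g + 19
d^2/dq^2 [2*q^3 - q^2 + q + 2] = 12*q - 2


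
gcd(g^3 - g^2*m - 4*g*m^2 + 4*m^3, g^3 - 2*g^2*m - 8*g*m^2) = g + 2*m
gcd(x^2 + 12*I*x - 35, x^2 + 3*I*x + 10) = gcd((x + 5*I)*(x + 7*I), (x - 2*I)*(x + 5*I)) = x + 5*I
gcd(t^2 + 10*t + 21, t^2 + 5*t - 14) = t + 7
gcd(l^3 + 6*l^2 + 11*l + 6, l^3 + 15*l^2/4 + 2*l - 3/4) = l^2 + 4*l + 3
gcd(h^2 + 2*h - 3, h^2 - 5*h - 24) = h + 3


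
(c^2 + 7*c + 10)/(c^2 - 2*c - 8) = (c + 5)/(c - 4)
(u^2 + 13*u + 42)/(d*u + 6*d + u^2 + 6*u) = (u + 7)/(d + u)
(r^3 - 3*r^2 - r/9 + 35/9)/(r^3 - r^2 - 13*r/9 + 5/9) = (3*r - 7)/(3*r - 1)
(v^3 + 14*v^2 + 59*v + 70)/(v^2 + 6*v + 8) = (v^2 + 12*v + 35)/(v + 4)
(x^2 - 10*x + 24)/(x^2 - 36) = (x - 4)/(x + 6)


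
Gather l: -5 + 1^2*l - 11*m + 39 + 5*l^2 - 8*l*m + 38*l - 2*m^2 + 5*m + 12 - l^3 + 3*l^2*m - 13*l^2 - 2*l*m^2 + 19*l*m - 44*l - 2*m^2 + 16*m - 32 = -l^3 + l^2*(3*m - 8) + l*(-2*m^2 + 11*m - 5) - 4*m^2 + 10*m + 14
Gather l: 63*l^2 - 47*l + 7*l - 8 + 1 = 63*l^2 - 40*l - 7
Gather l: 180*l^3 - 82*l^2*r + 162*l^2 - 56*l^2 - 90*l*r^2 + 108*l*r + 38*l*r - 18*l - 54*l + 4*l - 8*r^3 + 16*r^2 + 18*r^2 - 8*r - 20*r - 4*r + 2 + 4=180*l^3 + l^2*(106 - 82*r) + l*(-90*r^2 + 146*r - 68) - 8*r^3 + 34*r^2 - 32*r + 6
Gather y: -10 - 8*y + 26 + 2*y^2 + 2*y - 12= 2*y^2 - 6*y + 4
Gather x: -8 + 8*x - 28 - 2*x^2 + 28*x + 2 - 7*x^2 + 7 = -9*x^2 + 36*x - 27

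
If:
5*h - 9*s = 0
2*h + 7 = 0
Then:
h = -7/2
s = -35/18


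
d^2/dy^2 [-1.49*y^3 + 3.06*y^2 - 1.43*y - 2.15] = 6.12 - 8.94*y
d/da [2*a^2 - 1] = 4*a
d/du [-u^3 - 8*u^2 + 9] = u*(-3*u - 16)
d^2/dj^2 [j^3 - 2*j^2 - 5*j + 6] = 6*j - 4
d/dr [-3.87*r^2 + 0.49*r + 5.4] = 0.49 - 7.74*r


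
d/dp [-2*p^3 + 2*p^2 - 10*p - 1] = -6*p^2 + 4*p - 10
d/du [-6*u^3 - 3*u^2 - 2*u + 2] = -18*u^2 - 6*u - 2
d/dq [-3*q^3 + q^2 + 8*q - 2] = -9*q^2 + 2*q + 8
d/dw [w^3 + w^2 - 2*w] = 3*w^2 + 2*w - 2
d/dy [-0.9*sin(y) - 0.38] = -0.9*cos(y)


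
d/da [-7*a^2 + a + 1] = 1 - 14*a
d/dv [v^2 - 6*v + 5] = 2*v - 6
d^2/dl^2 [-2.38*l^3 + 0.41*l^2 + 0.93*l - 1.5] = 0.82 - 14.28*l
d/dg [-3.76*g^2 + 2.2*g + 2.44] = 2.2 - 7.52*g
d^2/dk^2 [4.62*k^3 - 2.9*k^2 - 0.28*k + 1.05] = 27.72*k - 5.8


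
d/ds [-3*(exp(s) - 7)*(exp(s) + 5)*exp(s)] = (-9*exp(2*s) + 12*exp(s) + 105)*exp(s)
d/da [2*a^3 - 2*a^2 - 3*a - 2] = 6*a^2 - 4*a - 3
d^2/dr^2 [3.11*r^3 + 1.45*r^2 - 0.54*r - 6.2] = 18.66*r + 2.9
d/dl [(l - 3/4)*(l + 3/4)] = 2*l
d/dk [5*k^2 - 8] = 10*k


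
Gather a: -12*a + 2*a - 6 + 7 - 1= -10*a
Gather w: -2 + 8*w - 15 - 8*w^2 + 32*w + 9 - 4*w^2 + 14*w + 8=-12*w^2 + 54*w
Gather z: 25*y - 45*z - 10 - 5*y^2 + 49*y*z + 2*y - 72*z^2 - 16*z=-5*y^2 + 27*y - 72*z^2 + z*(49*y - 61) - 10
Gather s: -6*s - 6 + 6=-6*s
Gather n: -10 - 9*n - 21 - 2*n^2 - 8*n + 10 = -2*n^2 - 17*n - 21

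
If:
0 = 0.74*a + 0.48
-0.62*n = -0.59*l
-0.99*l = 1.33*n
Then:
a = -0.65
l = 0.00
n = 0.00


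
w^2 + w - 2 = (w - 1)*(w + 2)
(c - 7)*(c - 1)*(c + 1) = c^3 - 7*c^2 - c + 7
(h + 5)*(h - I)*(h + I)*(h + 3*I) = h^4 + 5*h^3 + 3*I*h^3 + h^2 + 15*I*h^2 + 5*h + 3*I*h + 15*I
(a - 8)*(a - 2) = a^2 - 10*a + 16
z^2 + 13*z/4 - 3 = (z - 3/4)*(z + 4)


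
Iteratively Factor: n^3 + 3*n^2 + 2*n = (n + 2)*(n^2 + n) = n*(n + 2)*(n + 1)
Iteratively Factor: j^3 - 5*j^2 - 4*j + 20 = (j - 5)*(j^2 - 4) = (j - 5)*(j + 2)*(j - 2)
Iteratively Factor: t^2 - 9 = (t + 3)*(t - 3)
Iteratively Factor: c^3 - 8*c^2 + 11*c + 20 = (c - 5)*(c^2 - 3*c - 4) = (c - 5)*(c + 1)*(c - 4)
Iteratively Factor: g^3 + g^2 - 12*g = (g)*(g^2 + g - 12) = g*(g - 3)*(g + 4)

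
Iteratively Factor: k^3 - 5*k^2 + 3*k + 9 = (k - 3)*(k^2 - 2*k - 3) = (k - 3)*(k + 1)*(k - 3)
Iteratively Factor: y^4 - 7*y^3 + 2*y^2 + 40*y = (y - 4)*(y^3 - 3*y^2 - 10*y) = y*(y - 4)*(y^2 - 3*y - 10) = y*(y - 5)*(y - 4)*(y + 2)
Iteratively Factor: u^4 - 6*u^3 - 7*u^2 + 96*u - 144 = (u - 4)*(u^3 - 2*u^2 - 15*u + 36) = (u - 4)*(u - 3)*(u^2 + u - 12) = (u - 4)*(u - 3)*(u + 4)*(u - 3)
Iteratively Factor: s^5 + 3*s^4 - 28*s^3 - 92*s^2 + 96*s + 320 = (s + 2)*(s^4 + s^3 - 30*s^2 - 32*s + 160) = (s + 2)*(s + 4)*(s^3 - 3*s^2 - 18*s + 40) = (s + 2)*(s + 4)^2*(s^2 - 7*s + 10) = (s - 5)*(s + 2)*(s + 4)^2*(s - 2)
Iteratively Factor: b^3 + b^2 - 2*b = (b)*(b^2 + b - 2) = b*(b + 2)*(b - 1)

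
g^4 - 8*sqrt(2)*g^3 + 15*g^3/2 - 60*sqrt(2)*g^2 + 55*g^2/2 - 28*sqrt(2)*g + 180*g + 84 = (g + 1/2)*(g + 7)*(g - 6*sqrt(2))*(g - 2*sqrt(2))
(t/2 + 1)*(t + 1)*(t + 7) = t^3/2 + 5*t^2 + 23*t/2 + 7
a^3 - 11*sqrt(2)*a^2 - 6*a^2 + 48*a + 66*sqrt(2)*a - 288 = (a - 6)*(a - 8*sqrt(2))*(a - 3*sqrt(2))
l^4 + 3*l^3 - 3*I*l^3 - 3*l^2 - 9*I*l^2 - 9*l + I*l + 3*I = (l + 3)*(l - I)^3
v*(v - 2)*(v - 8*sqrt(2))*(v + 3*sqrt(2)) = v^4 - 5*sqrt(2)*v^3 - 2*v^3 - 48*v^2 + 10*sqrt(2)*v^2 + 96*v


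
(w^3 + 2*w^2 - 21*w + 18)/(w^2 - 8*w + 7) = (w^2 + 3*w - 18)/(w - 7)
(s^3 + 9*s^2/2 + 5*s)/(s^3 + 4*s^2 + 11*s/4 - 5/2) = 2*s/(2*s - 1)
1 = 1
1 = 1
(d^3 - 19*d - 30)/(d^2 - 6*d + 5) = (d^2 + 5*d + 6)/(d - 1)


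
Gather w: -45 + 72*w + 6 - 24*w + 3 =48*w - 36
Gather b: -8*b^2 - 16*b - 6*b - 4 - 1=-8*b^2 - 22*b - 5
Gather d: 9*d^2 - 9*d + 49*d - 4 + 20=9*d^2 + 40*d + 16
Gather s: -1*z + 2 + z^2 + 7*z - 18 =z^2 + 6*z - 16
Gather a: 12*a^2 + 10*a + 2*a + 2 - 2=12*a^2 + 12*a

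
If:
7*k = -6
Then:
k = -6/7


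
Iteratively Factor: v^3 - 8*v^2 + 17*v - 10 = (v - 2)*(v^2 - 6*v + 5) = (v - 5)*(v - 2)*(v - 1)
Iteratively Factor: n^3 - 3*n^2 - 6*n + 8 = (n + 2)*(n^2 - 5*n + 4) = (n - 1)*(n + 2)*(n - 4)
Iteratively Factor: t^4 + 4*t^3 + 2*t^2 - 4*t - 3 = (t + 1)*(t^3 + 3*t^2 - t - 3) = (t + 1)*(t + 3)*(t^2 - 1) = (t - 1)*(t + 1)*(t + 3)*(t + 1)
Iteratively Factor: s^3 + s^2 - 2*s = (s + 2)*(s^2 - s) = s*(s + 2)*(s - 1)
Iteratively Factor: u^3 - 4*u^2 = (u - 4)*(u^2) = u*(u - 4)*(u)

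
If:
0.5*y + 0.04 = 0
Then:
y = -0.08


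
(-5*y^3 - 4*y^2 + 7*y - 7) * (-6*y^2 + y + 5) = 30*y^5 + 19*y^4 - 71*y^3 + 29*y^2 + 28*y - 35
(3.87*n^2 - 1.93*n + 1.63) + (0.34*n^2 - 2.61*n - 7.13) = 4.21*n^2 - 4.54*n - 5.5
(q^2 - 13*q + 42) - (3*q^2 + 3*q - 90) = -2*q^2 - 16*q + 132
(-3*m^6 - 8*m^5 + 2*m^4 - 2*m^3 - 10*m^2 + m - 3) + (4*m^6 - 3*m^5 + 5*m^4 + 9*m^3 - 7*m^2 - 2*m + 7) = m^6 - 11*m^5 + 7*m^4 + 7*m^3 - 17*m^2 - m + 4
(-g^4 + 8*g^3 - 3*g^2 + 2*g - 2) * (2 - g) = g^5 - 10*g^4 + 19*g^3 - 8*g^2 + 6*g - 4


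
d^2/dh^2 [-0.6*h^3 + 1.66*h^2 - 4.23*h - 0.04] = 3.32 - 3.6*h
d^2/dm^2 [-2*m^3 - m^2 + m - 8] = -12*m - 2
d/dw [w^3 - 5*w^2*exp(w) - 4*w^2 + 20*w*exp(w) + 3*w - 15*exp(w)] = -5*w^2*exp(w) + 3*w^2 + 10*w*exp(w) - 8*w + 5*exp(w) + 3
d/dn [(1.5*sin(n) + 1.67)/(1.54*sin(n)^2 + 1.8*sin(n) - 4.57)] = (-5.1436*sin(n) + 1.155*cos(2*n) - 11.016)*cos(n)/(1.54*sin(n)^2 + 1.8*sin(n) - 4.57)^2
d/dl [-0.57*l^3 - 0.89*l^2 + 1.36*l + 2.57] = -1.71*l^2 - 1.78*l + 1.36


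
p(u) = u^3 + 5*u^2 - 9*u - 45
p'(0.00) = -9.00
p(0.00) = -45.00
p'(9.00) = 324.00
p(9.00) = 1008.00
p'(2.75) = 41.19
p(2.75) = -11.14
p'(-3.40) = -8.32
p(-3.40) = 4.10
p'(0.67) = -0.95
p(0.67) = -48.48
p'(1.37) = 10.33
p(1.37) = -45.37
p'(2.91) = 45.50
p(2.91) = -4.21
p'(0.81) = 1.07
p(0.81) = -48.48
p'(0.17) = -7.21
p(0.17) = -46.38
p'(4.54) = 98.23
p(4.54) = 110.77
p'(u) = 3*u^2 + 10*u - 9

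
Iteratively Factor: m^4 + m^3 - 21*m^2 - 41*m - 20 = (m + 1)*(m^3 - 21*m - 20) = (m + 1)^2*(m^2 - m - 20) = (m + 1)^2*(m + 4)*(m - 5)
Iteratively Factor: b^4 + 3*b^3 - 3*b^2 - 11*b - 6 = (b + 1)*(b^3 + 2*b^2 - 5*b - 6) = (b + 1)^2*(b^2 + b - 6) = (b + 1)^2*(b + 3)*(b - 2)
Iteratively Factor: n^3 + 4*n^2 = (n + 4)*(n^2) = n*(n + 4)*(n)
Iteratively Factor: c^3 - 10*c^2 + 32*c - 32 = (c - 4)*(c^2 - 6*c + 8) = (c - 4)^2*(c - 2)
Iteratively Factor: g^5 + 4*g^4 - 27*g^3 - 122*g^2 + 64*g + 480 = (g + 3)*(g^4 + g^3 - 30*g^2 - 32*g + 160) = (g + 3)*(g + 4)*(g^3 - 3*g^2 - 18*g + 40) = (g - 5)*(g + 3)*(g + 4)*(g^2 + 2*g - 8) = (g - 5)*(g - 2)*(g + 3)*(g + 4)*(g + 4)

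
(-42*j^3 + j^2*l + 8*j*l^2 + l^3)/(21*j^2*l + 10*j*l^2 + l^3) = (-2*j + l)/l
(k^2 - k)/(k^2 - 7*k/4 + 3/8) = 8*k*(k - 1)/(8*k^2 - 14*k + 3)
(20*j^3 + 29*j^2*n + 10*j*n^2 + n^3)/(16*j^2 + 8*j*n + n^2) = (5*j^2 + 6*j*n + n^2)/(4*j + n)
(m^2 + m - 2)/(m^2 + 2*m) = (m - 1)/m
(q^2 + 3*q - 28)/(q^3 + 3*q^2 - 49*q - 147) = (q - 4)/(q^2 - 4*q - 21)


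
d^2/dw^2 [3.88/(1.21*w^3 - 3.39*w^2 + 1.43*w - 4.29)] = ((26.3064 - 28.1688*w)*(1.21*w^3 - 3.39*w^2 + 1.43*w - 4.29) + 3.88*(3.63*w^2 - 6.78*w + 1.43)*(7.26*w^2 - 13.56*w + 2.86))/(1.21*w^3 - 3.39*w^2 + 1.43*w - 4.29)^3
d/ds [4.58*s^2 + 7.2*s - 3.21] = 9.16*s + 7.2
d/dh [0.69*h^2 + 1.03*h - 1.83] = 1.38*h + 1.03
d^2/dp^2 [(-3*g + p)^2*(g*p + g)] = 2*g*(-6*g + 3*p + 1)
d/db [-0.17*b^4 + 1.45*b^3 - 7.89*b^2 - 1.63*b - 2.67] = -0.68*b^3 + 4.35*b^2 - 15.78*b - 1.63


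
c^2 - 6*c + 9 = (c - 3)^2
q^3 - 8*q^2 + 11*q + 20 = (q - 5)*(q - 4)*(q + 1)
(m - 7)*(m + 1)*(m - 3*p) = m^3 - 3*m^2*p - 6*m^2 + 18*m*p - 7*m + 21*p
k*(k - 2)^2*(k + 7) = k^4 + 3*k^3 - 24*k^2 + 28*k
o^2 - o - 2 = (o - 2)*(o + 1)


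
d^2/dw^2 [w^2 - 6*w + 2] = 2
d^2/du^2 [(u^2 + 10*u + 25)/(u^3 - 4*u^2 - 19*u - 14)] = 2*(u^6 + 30*u^5 + 87*u^4 - 428*u^3 + 447*u^2 + 5070*u + 5161)/(u^9 - 12*u^8 - 9*u^7 + 350*u^6 + 507*u^5 - 3408*u^4 - 12655*u^3 - 17514*u^2 - 11172*u - 2744)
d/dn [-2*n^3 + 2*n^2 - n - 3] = -6*n^2 + 4*n - 1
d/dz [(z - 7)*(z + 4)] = 2*z - 3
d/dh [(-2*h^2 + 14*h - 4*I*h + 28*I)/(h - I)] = 2*(-h^2 + 2*I*h - 2 - 21*I)/(h^2 - 2*I*h - 1)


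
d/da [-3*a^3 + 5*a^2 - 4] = a*(10 - 9*a)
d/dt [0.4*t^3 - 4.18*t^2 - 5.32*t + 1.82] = 1.2*t^2 - 8.36*t - 5.32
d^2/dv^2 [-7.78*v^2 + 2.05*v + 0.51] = -15.5600000000000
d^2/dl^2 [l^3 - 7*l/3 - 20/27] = 6*l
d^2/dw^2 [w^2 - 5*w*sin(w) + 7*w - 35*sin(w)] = 5*w*sin(w) + 35*sin(w) - 10*cos(w) + 2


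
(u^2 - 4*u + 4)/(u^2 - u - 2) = (u - 2)/(u + 1)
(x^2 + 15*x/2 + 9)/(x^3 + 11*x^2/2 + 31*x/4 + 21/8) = 4*(x + 6)/(4*x^2 + 16*x + 7)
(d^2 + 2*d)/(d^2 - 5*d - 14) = d/(d - 7)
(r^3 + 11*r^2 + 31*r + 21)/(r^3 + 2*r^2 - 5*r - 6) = (r + 7)/(r - 2)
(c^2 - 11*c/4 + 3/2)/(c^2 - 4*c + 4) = (c - 3/4)/(c - 2)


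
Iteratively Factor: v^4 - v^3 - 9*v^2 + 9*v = (v - 1)*(v^3 - 9*v) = v*(v - 1)*(v^2 - 9) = v*(v - 3)*(v - 1)*(v + 3)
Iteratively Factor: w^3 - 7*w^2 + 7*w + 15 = (w + 1)*(w^2 - 8*w + 15) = (w - 5)*(w + 1)*(w - 3)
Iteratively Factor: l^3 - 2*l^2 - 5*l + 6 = (l - 1)*(l^2 - l - 6) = (l - 1)*(l + 2)*(l - 3)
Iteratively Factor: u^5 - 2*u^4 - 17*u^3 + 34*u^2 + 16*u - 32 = (u + 1)*(u^4 - 3*u^3 - 14*u^2 + 48*u - 32) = (u - 1)*(u + 1)*(u^3 - 2*u^2 - 16*u + 32) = (u - 2)*(u - 1)*(u + 1)*(u^2 - 16) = (u - 2)*(u - 1)*(u + 1)*(u + 4)*(u - 4)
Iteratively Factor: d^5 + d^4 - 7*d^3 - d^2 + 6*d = (d - 2)*(d^4 + 3*d^3 - d^2 - 3*d) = (d - 2)*(d + 3)*(d^3 - d) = d*(d - 2)*(d + 3)*(d^2 - 1) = d*(d - 2)*(d - 1)*(d + 3)*(d + 1)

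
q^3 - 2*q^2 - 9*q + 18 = (q - 3)*(q - 2)*(q + 3)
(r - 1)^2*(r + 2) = r^3 - 3*r + 2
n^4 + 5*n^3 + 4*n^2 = n^2*(n + 1)*(n + 4)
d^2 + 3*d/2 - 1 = (d - 1/2)*(d + 2)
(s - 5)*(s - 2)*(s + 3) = s^3 - 4*s^2 - 11*s + 30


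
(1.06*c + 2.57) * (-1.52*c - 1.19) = -1.6112*c^2 - 5.1678*c - 3.0583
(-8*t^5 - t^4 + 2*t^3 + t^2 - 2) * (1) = -8*t^5 - t^4 + 2*t^3 + t^2 - 2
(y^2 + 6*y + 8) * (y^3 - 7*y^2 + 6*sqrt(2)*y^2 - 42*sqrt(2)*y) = y^5 - y^4 + 6*sqrt(2)*y^4 - 34*y^3 - 6*sqrt(2)*y^3 - 204*sqrt(2)*y^2 - 56*y^2 - 336*sqrt(2)*y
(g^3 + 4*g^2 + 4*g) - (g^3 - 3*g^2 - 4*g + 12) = 7*g^2 + 8*g - 12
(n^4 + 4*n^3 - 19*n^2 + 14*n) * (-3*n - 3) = -3*n^5 - 15*n^4 + 45*n^3 + 15*n^2 - 42*n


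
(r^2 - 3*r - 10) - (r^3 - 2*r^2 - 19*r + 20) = -r^3 + 3*r^2 + 16*r - 30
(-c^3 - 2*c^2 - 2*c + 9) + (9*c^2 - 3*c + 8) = -c^3 + 7*c^2 - 5*c + 17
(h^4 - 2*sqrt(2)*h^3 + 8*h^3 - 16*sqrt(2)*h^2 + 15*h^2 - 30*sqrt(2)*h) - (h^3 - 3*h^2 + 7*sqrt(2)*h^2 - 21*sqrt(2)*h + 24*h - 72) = h^4 - 2*sqrt(2)*h^3 + 7*h^3 - 23*sqrt(2)*h^2 + 18*h^2 - 24*h - 9*sqrt(2)*h + 72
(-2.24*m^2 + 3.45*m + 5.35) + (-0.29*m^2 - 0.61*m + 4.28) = -2.53*m^2 + 2.84*m + 9.63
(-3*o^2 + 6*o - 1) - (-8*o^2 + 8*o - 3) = 5*o^2 - 2*o + 2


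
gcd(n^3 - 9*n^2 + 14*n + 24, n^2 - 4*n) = n - 4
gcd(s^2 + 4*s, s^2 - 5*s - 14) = 1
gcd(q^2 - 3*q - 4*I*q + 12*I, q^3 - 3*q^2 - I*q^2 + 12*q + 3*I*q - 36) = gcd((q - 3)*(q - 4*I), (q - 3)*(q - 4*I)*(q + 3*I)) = q^2 + q*(-3 - 4*I) + 12*I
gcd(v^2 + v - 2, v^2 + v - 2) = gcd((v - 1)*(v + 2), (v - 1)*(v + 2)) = v^2 + v - 2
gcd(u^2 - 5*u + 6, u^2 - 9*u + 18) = u - 3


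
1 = 1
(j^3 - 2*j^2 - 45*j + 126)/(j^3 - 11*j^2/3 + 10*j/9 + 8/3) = 9*(j^2 + j - 42)/(9*j^2 - 6*j - 8)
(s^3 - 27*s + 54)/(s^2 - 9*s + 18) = (s^2 + 3*s - 18)/(s - 6)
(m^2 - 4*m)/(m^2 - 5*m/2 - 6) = 2*m/(2*m + 3)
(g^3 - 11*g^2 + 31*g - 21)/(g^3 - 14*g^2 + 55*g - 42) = (g - 3)/(g - 6)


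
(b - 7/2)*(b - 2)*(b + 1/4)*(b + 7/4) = b^4 - 7*b^3/2 - 57*b^2/16 + 371*b/32 + 49/16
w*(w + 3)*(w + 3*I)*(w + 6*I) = w^4 + 3*w^3 + 9*I*w^3 - 18*w^2 + 27*I*w^2 - 54*w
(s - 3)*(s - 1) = s^2 - 4*s + 3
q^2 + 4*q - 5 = (q - 1)*(q + 5)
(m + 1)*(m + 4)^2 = m^3 + 9*m^2 + 24*m + 16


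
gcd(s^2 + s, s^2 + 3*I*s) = s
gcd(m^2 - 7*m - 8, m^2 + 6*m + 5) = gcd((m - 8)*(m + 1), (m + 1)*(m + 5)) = m + 1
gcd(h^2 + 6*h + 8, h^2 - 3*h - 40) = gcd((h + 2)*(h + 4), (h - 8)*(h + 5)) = 1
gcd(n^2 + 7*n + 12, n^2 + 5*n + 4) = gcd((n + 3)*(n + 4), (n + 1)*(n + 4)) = n + 4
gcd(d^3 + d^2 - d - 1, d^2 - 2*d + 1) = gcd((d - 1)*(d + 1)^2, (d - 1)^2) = d - 1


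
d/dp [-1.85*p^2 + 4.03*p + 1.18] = 4.03 - 3.7*p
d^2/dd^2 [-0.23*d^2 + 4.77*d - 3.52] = -0.460000000000000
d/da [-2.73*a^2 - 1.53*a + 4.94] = -5.46*a - 1.53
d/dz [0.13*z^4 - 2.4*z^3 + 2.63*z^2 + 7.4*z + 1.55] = 0.52*z^3 - 7.2*z^2 + 5.26*z + 7.4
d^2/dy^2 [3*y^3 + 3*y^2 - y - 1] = 18*y + 6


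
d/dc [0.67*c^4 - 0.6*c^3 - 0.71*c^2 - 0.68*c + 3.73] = 2.68*c^3 - 1.8*c^2 - 1.42*c - 0.68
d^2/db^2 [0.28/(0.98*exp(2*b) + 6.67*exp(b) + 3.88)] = (-(1.0976*exp(b) + 1.8676)*(0.98*exp(2*b) + 6.67*exp(b) + 3.88) + 0.28*(1.96*exp(b) + 6.67)*(3.92*exp(b) + 13.34)*exp(b))*exp(b)/(0.98*exp(2*b) + 6.67*exp(b) + 3.88)^3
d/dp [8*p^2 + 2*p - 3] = 16*p + 2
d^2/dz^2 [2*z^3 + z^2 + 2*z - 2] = 12*z + 2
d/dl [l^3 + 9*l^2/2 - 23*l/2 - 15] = 3*l^2 + 9*l - 23/2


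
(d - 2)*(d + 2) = d^2 - 4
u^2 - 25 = (u - 5)*(u + 5)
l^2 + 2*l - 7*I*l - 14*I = (l + 2)*(l - 7*I)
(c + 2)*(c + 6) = c^2 + 8*c + 12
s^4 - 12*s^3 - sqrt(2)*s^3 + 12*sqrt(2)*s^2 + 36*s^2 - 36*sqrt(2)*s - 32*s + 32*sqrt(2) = (s - 8)*(s - 2)^2*(s - sqrt(2))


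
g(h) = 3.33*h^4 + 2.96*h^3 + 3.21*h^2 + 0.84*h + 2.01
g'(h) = 13.32*h^3 + 8.88*h^2 + 6.42*h + 0.84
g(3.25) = 511.77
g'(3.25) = 572.75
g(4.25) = 1377.21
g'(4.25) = 1211.04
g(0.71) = 6.13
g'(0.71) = 14.64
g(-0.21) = 1.95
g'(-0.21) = -0.24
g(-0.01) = 2.00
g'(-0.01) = 0.78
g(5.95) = 4917.77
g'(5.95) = 3159.20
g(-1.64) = 20.30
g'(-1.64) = -44.56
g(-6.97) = 7008.96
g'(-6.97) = -4122.78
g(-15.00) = 159302.91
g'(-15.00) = -43052.46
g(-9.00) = 19944.75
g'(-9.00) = -9047.94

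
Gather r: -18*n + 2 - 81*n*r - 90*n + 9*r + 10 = -108*n + r*(9 - 81*n) + 12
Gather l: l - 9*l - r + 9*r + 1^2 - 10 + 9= -8*l + 8*r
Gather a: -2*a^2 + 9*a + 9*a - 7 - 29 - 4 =-2*a^2 + 18*a - 40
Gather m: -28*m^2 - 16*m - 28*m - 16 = -28*m^2 - 44*m - 16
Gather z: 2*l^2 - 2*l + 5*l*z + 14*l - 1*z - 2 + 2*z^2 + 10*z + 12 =2*l^2 + 12*l + 2*z^2 + z*(5*l + 9) + 10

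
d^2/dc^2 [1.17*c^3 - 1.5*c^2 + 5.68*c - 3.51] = 7.02*c - 3.0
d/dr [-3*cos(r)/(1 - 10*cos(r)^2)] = 3*(10*cos(r)^2 + 1)*sin(r)/(10*cos(r)^2 - 1)^2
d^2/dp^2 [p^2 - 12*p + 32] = 2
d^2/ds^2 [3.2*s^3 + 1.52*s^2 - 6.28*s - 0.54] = 19.2*s + 3.04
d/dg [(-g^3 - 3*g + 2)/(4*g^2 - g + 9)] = ((8*g - 1)*(g^3 + 3*g - 2) - 3*(g^2 + 1)*(4*g^2 - g + 9))/(4*g^2 - g + 9)^2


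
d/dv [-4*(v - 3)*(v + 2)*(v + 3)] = -12*v^2 - 16*v + 36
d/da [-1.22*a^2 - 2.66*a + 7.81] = -2.44*a - 2.66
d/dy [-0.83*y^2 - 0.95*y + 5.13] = -1.66*y - 0.95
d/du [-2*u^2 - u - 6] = -4*u - 1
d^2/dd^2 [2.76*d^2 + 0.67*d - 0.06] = 5.52000000000000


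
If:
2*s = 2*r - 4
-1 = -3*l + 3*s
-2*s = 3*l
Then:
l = 2/15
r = 9/5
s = -1/5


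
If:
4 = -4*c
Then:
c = -1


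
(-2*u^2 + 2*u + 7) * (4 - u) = 2*u^3 - 10*u^2 + u + 28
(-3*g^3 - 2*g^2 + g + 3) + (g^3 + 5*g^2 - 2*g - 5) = -2*g^3 + 3*g^2 - g - 2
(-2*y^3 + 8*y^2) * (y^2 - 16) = -2*y^5 + 8*y^4 + 32*y^3 - 128*y^2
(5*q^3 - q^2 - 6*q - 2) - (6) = 5*q^3 - q^2 - 6*q - 8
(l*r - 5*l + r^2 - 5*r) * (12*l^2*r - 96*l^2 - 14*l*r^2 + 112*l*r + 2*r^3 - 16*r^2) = 12*l^3*r^2 - 156*l^3*r + 480*l^3 - 2*l^2*r^3 + 26*l^2*r^2 - 80*l^2*r - 12*l*r^4 + 156*l*r^3 - 480*l*r^2 + 2*r^5 - 26*r^4 + 80*r^3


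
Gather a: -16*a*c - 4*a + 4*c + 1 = a*(-16*c - 4) + 4*c + 1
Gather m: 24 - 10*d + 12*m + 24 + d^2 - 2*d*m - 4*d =d^2 - 14*d + m*(12 - 2*d) + 48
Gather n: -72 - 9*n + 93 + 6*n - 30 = -3*n - 9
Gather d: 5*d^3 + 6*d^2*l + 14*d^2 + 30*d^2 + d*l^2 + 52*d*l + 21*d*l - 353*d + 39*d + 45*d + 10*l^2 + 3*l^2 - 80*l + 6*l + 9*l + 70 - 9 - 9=5*d^3 + d^2*(6*l + 44) + d*(l^2 + 73*l - 269) + 13*l^2 - 65*l + 52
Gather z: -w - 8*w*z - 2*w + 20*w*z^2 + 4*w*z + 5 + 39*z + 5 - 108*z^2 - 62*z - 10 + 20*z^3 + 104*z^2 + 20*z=-3*w + 20*z^3 + z^2*(20*w - 4) + z*(-4*w - 3)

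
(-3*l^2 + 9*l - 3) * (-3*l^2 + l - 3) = 9*l^4 - 30*l^3 + 27*l^2 - 30*l + 9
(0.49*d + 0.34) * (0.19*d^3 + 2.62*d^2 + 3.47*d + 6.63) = 0.0931*d^4 + 1.3484*d^3 + 2.5911*d^2 + 4.4285*d + 2.2542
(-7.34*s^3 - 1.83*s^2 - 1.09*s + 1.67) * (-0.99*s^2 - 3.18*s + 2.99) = 7.2666*s^5 + 25.1529*s^4 - 15.0481*s^3 - 3.6588*s^2 - 8.5697*s + 4.9933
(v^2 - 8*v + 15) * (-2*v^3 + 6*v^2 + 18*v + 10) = -2*v^5 + 22*v^4 - 60*v^3 - 44*v^2 + 190*v + 150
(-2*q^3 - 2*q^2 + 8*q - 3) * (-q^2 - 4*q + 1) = 2*q^5 + 10*q^4 - 2*q^3 - 31*q^2 + 20*q - 3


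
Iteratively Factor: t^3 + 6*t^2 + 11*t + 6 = (t + 3)*(t^2 + 3*t + 2) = (t + 2)*(t + 3)*(t + 1)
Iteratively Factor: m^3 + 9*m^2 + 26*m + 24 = (m + 2)*(m^2 + 7*m + 12) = (m + 2)*(m + 3)*(m + 4)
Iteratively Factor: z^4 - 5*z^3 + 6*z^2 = (z - 2)*(z^3 - 3*z^2) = (z - 3)*(z - 2)*(z^2) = z*(z - 3)*(z - 2)*(z)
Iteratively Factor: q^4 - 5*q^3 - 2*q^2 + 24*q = (q - 3)*(q^3 - 2*q^2 - 8*q) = q*(q - 3)*(q^2 - 2*q - 8) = q*(q - 3)*(q + 2)*(q - 4)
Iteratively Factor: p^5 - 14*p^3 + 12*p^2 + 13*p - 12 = (p - 1)*(p^4 + p^3 - 13*p^2 - p + 12) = (p - 1)^2*(p^3 + 2*p^2 - 11*p - 12) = (p - 3)*(p - 1)^2*(p^2 + 5*p + 4) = (p - 3)*(p - 1)^2*(p + 4)*(p + 1)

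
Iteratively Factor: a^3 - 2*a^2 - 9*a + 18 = (a + 3)*(a^2 - 5*a + 6) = (a - 3)*(a + 3)*(a - 2)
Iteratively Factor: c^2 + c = (c)*(c + 1)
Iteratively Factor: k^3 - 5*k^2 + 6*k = (k)*(k^2 - 5*k + 6) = k*(k - 3)*(k - 2)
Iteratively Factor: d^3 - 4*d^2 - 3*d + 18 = (d + 2)*(d^2 - 6*d + 9) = (d - 3)*(d + 2)*(d - 3)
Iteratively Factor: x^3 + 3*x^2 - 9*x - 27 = (x - 3)*(x^2 + 6*x + 9) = (x - 3)*(x + 3)*(x + 3)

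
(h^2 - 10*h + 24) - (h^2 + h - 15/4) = 111/4 - 11*h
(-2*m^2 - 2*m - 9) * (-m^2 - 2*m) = 2*m^4 + 6*m^3 + 13*m^2 + 18*m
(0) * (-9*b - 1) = 0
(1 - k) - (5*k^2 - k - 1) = 2 - 5*k^2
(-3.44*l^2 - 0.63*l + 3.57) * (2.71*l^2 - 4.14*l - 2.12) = -9.3224*l^4 + 12.5343*l^3 + 19.5757*l^2 - 13.4442*l - 7.5684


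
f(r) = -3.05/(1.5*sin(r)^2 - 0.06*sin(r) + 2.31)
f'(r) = -3.05*(-3.0*sin(r)*cos(r) + 0.06*cos(r))/(1.5*sin(r)^2 - 0.06*sin(r) + 2.31)^2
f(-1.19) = -0.83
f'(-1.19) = -0.24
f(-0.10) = -1.31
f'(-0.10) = -0.20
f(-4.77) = -0.81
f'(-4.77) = 0.04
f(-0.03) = -1.32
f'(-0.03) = -0.09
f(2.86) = -1.27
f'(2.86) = -0.39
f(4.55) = -0.80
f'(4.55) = 0.10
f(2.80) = -1.24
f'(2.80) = -0.45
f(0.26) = -1.27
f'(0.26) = 0.37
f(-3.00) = -1.30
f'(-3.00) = 0.26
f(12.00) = -1.10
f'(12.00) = -0.56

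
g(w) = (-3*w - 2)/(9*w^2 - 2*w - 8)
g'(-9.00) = 0.00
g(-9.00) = 0.03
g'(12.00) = 0.00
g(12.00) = -0.03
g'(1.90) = 0.43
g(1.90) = -0.37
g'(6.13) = 0.01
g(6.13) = -0.06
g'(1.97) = 0.37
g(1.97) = -0.34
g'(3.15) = 0.07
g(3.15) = -0.15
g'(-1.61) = 0.09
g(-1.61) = 0.15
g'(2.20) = 0.24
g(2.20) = -0.28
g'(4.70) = 0.02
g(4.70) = -0.09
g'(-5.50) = 0.01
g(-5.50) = 0.05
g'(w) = (2 - 18*w)*(-3*w - 2)/(9*w^2 - 2*w - 8)^2 - 3/(9*w^2 - 2*w - 8) = (27*w^2 + 36*w + 20)/(81*w^4 - 36*w^3 - 140*w^2 + 32*w + 64)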